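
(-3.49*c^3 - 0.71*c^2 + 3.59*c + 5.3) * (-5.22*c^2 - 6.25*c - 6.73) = 18.2178*c^5 + 25.5187*c^4 + 9.1854*c^3 - 45.3252*c^2 - 57.2857*c - 35.669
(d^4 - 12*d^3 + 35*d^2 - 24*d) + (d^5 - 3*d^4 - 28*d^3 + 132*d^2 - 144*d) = d^5 - 2*d^4 - 40*d^3 + 167*d^2 - 168*d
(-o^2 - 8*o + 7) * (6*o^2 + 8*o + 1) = -6*o^4 - 56*o^3 - 23*o^2 + 48*o + 7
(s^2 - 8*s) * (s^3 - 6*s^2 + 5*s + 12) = s^5 - 14*s^4 + 53*s^3 - 28*s^2 - 96*s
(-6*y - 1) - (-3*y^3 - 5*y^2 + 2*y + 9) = 3*y^3 + 5*y^2 - 8*y - 10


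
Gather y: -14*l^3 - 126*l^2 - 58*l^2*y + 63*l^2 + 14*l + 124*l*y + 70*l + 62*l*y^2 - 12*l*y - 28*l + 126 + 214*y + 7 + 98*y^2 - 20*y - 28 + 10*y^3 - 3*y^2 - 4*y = -14*l^3 - 63*l^2 + 56*l + 10*y^3 + y^2*(62*l + 95) + y*(-58*l^2 + 112*l + 190) + 105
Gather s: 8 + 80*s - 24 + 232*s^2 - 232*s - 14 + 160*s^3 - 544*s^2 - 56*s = 160*s^3 - 312*s^2 - 208*s - 30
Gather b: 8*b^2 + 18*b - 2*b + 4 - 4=8*b^2 + 16*b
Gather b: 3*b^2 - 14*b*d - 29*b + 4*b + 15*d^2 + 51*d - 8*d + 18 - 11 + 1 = 3*b^2 + b*(-14*d - 25) + 15*d^2 + 43*d + 8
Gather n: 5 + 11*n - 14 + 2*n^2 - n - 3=2*n^2 + 10*n - 12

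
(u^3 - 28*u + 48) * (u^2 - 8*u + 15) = u^5 - 8*u^4 - 13*u^3 + 272*u^2 - 804*u + 720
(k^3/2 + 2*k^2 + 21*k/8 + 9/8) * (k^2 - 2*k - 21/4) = k^5/2 + k^4 - 4*k^3 - 117*k^2/8 - 513*k/32 - 189/32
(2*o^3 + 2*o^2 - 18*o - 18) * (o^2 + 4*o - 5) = 2*o^5 + 10*o^4 - 20*o^3 - 100*o^2 + 18*o + 90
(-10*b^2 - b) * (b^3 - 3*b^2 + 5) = -10*b^5 + 29*b^4 + 3*b^3 - 50*b^2 - 5*b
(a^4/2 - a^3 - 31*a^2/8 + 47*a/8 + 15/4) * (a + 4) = a^5/2 + a^4 - 63*a^3/8 - 77*a^2/8 + 109*a/4 + 15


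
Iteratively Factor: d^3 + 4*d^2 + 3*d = (d + 1)*(d^2 + 3*d) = (d + 1)*(d + 3)*(d)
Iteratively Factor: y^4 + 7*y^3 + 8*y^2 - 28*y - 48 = (y + 4)*(y^3 + 3*y^2 - 4*y - 12) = (y + 3)*(y + 4)*(y^2 - 4) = (y - 2)*(y + 3)*(y + 4)*(y + 2)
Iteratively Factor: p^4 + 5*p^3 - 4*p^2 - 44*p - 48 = (p - 3)*(p^3 + 8*p^2 + 20*p + 16) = (p - 3)*(p + 2)*(p^2 + 6*p + 8) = (p - 3)*(p + 2)^2*(p + 4)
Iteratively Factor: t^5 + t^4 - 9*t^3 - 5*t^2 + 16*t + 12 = (t + 1)*(t^4 - 9*t^2 + 4*t + 12) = (t - 2)*(t + 1)*(t^3 + 2*t^2 - 5*t - 6) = (t - 2)*(t + 1)*(t + 3)*(t^2 - t - 2) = (t - 2)*(t + 1)^2*(t + 3)*(t - 2)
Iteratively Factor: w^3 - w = (w)*(w^2 - 1) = w*(w + 1)*(w - 1)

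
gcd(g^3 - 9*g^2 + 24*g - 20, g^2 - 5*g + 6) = g - 2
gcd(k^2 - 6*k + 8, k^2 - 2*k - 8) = k - 4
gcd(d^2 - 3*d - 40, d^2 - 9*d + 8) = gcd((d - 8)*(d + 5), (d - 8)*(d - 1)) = d - 8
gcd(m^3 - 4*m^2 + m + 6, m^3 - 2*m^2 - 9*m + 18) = m^2 - 5*m + 6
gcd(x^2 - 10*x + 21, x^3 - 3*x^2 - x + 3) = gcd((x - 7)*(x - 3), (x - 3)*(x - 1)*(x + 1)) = x - 3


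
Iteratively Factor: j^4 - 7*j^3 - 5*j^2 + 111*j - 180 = (j - 5)*(j^3 - 2*j^2 - 15*j + 36) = (j - 5)*(j - 3)*(j^2 + j - 12) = (j - 5)*(j - 3)*(j + 4)*(j - 3)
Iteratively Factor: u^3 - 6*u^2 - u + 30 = (u - 5)*(u^2 - u - 6) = (u - 5)*(u - 3)*(u + 2)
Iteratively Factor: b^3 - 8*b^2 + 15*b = (b - 3)*(b^2 - 5*b) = (b - 5)*(b - 3)*(b)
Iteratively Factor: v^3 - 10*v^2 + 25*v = (v - 5)*(v^2 - 5*v) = (v - 5)^2*(v)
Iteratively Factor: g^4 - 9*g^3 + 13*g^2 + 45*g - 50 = (g + 2)*(g^3 - 11*g^2 + 35*g - 25) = (g - 5)*(g + 2)*(g^2 - 6*g + 5) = (g - 5)*(g - 1)*(g + 2)*(g - 5)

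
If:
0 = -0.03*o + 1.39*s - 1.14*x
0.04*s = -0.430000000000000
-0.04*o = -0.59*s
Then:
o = -158.56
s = -10.75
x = -8.93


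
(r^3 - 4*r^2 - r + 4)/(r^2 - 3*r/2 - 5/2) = 2*(r^2 - 5*r + 4)/(2*r - 5)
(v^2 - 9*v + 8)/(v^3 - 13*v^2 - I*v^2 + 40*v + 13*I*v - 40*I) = (v - 1)/(v^2 - v*(5 + I) + 5*I)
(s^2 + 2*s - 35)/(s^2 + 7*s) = (s - 5)/s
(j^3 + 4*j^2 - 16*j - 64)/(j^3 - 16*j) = (j + 4)/j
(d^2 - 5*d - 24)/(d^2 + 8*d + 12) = (d^2 - 5*d - 24)/(d^2 + 8*d + 12)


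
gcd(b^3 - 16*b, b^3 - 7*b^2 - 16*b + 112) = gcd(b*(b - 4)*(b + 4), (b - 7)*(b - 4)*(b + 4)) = b^2 - 16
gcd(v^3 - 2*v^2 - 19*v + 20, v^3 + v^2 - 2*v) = v - 1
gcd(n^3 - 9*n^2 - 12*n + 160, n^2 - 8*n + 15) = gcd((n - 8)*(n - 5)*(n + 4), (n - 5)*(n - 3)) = n - 5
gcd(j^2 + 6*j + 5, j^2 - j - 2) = j + 1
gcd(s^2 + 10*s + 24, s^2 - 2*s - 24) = s + 4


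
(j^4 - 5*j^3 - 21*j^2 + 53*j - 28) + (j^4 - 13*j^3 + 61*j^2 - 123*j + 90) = 2*j^4 - 18*j^3 + 40*j^2 - 70*j + 62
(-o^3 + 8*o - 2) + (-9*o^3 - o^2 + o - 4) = -10*o^3 - o^2 + 9*o - 6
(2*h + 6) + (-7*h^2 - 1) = -7*h^2 + 2*h + 5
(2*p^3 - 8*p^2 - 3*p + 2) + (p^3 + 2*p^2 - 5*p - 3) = 3*p^3 - 6*p^2 - 8*p - 1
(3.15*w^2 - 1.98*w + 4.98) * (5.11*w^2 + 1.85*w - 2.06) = 16.0965*w^4 - 4.2903*w^3 + 15.2958*w^2 + 13.2918*w - 10.2588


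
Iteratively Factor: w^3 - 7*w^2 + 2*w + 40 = (w - 5)*(w^2 - 2*w - 8) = (w - 5)*(w + 2)*(w - 4)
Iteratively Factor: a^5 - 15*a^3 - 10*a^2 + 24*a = (a + 2)*(a^4 - 2*a^3 - 11*a^2 + 12*a) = (a - 4)*(a + 2)*(a^3 + 2*a^2 - 3*a) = a*(a - 4)*(a + 2)*(a^2 + 2*a - 3) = a*(a - 4)*(a - 1)*(a + 2)*(a + 3)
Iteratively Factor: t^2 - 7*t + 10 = (t - 2)*(t - 5)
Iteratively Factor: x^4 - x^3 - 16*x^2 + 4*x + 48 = (x + 3)*(x^3 - 4*x^2 - 4*x + 16) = (x - 2)*(x + 3)*(x^2 - 2*x - 8) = (x - 4)*(x - 2)*(x + 3)*(x + 2)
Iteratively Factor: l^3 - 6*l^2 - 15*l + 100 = (l + 4)*(l^2 - 10*l + 25) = (l - 5)*(l + 4)*(l - 5)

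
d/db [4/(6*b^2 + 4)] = -12*b/(3*b^2 + 2)^2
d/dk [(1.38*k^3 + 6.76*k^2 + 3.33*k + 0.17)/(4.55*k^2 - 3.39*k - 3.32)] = (6.279*k^4 - 9.3564*k^3 - 51.8127*k^2 - 46.4334*k - 10.4793)/(20.7025*k^4 - 30.849*k^3 - 18.7199*k^2 + 22.5096*k + 11.0224)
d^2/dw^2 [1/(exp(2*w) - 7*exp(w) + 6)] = ((7 - 4*exp(w))*(exp(2*w) - 7*exp(w) + 6) + 2*(2*exp(w) - 7)^2*exp(w))*exp(w)/(exp(2*w) - 7*exp(w) + 6)^3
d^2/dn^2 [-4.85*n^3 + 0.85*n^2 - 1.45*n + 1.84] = 1.7 - 29.1*n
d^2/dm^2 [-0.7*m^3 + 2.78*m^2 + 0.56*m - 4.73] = 5.56 - 4.2*m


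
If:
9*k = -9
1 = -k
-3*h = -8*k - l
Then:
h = l/3 - 8/3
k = -1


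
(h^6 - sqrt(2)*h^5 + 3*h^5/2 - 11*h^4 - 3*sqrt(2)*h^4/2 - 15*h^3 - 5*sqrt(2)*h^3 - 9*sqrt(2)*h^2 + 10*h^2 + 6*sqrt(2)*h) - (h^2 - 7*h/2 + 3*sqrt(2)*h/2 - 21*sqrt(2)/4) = h^6 - sqrt(2)*h^5 + 3*h^5/2 - 11*h^4 - 3*sqrt(2)*h^4/2 - 15*h^3 - 5*sqrt(2)*h^3 - 9*sqrt(2)*h^2 + 9*h^2 + 7*h/2 + 9*sqrt(2)*h/2 + 21*sqrt(2)/4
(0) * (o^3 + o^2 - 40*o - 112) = 0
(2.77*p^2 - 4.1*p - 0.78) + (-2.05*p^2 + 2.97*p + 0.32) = 0.72*p^2 - 1.13*p - 0.46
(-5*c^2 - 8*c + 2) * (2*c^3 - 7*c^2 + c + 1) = -10*c^5 + 19*c^4 + 55*c^3 - 27*c^2 - 6*c + 2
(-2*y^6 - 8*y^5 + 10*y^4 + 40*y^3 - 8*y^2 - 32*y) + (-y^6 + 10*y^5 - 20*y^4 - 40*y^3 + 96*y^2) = -3*y^6 + 2*y^5 - 10*y^4 + 88*y^2 - 32*y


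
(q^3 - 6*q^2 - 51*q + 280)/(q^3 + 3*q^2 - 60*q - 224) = (q - 5)/(q + 4)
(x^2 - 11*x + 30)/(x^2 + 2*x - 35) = (x - 6)/(x + 7)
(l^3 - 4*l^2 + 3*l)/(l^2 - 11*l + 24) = l*(l - 1)/(l - 8)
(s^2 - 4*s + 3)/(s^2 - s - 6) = (s - 1)/(s + 2)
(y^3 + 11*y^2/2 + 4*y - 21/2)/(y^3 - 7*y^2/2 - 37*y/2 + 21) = (y + 3)/(y - 6)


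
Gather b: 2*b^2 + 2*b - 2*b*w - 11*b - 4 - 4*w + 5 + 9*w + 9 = 2*b^2 + b*(-2*w - 9) + 5*w + 10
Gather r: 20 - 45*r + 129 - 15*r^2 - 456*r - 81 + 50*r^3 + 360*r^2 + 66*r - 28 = 50*r^3 + 345*r^2 - 435*r + 40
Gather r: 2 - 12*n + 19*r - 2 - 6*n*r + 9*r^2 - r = -12*n + 9*r^2 + r*(18 - 6*n)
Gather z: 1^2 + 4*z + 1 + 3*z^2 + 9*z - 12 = 3*z^2 + 13*z - 10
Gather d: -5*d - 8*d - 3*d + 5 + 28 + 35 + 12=80 - 16*d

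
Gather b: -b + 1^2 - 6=-b - 5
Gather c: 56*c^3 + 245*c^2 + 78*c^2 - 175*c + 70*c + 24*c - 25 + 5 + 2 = 56*c^3 + 323*c^2 - 81*c - 18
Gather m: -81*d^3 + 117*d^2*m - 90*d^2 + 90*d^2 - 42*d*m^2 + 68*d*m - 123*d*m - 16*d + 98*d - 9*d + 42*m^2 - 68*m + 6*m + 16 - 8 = -81*d^3 + 73*d + m^2*(42 - 42*d) + m*(117*d^2 - 55*d - 62) + 8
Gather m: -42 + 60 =18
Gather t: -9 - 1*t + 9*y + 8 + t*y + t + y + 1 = t*y + 10*y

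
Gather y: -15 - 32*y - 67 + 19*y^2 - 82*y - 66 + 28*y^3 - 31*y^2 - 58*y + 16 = 28*y^3 - 12*y^2 - 172*y - 132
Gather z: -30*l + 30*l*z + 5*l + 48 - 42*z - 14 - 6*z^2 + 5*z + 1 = -25*l - 6*z^2 + z*(30*l - 37) + 35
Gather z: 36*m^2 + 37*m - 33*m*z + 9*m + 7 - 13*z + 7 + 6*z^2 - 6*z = 36*m^2 + 46*m + 6*z^2 + z*(-33*m - 19) + 14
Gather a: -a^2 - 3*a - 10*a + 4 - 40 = -a^2 - 13*a - 36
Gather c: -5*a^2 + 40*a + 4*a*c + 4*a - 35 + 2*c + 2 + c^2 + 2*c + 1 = -5*a^2 + 44*a + c^2 + c*(4*a + 4) - 32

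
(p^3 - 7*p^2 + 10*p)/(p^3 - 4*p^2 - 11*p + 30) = p/(p + 3)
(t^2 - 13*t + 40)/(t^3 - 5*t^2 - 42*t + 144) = (t - 5)/(t^2 + 3*t - 18)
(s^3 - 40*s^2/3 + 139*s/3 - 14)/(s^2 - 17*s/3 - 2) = (3*s^2 - 22*s + 7)/(3*s + 1)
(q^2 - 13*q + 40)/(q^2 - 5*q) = (q - 8)/q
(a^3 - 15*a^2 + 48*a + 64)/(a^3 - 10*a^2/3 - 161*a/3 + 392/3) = 3*(a^2 - 7*a - 8)/(3*a^2 + 14*a - 49)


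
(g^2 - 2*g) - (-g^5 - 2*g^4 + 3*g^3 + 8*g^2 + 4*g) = g^5 + 2*g^4 - 3*g^3 - 7*g^2 - 6*g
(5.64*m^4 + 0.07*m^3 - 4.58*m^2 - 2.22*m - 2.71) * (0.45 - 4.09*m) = -23.0676*m^5 + 2.2517*m^4 + 18.7637*m^3 + 7.0188*m^2 + 10.0849*m - 1.2195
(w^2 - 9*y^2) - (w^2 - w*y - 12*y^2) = w*y + 3*y^2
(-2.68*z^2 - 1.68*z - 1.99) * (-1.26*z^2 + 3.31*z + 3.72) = 3.3768*z^4 - 6.754*z^3 - 13.023*z^2 - 12.8365*z - 7.4028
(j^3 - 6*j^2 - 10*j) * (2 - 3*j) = -3*j^4 + 20*j^3 + 18*j^2 - 20*j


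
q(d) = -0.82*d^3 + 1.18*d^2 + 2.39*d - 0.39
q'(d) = -2.46*d^2 + 2.36*d + 2.39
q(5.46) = -85.64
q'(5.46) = -58.06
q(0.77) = 1.78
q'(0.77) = 2.75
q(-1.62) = 2.32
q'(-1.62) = -7.89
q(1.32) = 2.93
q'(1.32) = 1.22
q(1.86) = 2.86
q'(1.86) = -1.73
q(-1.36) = 0.60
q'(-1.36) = -5.37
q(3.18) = -7.23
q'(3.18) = -14.98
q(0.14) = -0.03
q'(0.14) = 2.67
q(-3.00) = 25.20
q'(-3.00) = -26.83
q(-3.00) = 25.20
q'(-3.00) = -26.83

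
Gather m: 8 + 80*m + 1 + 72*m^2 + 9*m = 72*m^2 + 89*m + 9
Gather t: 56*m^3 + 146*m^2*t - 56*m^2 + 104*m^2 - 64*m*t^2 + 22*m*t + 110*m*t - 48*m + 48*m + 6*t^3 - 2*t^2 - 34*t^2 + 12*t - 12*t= 56*m^3 + 48*m^2 + 6*t^3 + t^2*(-64*m - 36) + t*(146*m^2 + 132*m)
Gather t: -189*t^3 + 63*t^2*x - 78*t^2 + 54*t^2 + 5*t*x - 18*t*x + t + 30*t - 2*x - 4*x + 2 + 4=-189*t^3 + t^2*(63*x - 24) + t*(31 - 13*x) - 6*x + 6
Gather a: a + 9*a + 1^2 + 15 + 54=10*a + 70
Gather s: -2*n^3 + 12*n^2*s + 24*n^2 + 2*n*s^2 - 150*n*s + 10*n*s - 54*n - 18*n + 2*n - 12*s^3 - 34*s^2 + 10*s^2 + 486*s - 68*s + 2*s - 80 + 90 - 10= -2*n^3 + 24*n^2 - 70*n - 12*s^3 + s^2*(2*n - 24) + s*(12*n^2 - 140*n + 420)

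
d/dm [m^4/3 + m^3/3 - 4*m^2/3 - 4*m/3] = 4*m^3/3 + m^2 - 8*m/3 - 4/3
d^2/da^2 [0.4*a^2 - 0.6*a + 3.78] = 0.800000000000000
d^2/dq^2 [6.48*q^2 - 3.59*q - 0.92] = 12.9600000000000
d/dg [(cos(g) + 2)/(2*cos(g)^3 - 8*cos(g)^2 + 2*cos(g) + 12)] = (-29*cos(g)/2 + cos(2*g) + cos(3*g)/2 - 3)*sin(g)/(2*(cos(g)^3 - 4*cos(g)^2 + cos(g) + 6)^2)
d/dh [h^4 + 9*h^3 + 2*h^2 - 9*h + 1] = 4*h^3 + 27*h^2 + 4*h - 9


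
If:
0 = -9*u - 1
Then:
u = -1/9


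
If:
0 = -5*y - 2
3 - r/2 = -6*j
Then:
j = r/12 - 1/2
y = -2/5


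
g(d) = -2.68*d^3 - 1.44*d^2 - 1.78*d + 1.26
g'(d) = -8.04*d^2 - 2.88*d - 1.78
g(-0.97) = 4.08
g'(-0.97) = -6.55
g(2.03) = -30.71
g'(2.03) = -40.76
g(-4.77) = 267.85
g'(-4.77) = -170.98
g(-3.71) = 124.90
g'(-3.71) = -101.76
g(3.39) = -125.73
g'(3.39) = -103.94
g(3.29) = -115.62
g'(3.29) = -98.28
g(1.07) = -5.58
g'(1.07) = -14.07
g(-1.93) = 18.60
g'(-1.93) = -26.17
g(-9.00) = 1854.36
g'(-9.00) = -627.10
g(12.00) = -4858.50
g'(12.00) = -1194.10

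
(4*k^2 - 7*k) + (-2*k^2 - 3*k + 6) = 2*k^2 - 10*k + 6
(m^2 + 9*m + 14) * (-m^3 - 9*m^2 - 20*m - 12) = -m^5 - 18*m^4 - 115*m^3 - 318*m^2 - 388*m - 168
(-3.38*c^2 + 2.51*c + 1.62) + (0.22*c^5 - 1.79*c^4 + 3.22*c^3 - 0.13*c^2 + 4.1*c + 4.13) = 0.22*c^5 - 1.79*c^4 + 3.22*c^3 - 3.51*c^2 + 6.61*c + 5.75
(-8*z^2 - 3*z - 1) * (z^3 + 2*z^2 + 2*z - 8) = -8*z^5 - 19*z^4 - 23*z^3 + 56*z^2 + 22*z + 8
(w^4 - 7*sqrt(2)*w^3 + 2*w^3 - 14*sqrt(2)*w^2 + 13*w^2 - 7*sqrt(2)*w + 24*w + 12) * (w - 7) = w^5 - 7*sqrt(2)*w^4 - 5*w^4 - w^3 + 35*sqrt(2)*w^3 - 67*w^2 + 91*sqrt(2)*w^2 - 156*w + 49*sqrt(2)*w - 84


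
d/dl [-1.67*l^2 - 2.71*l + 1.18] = -3.34*l - 2.71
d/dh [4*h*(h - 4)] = 8*h - 16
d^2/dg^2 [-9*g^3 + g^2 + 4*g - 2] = 2 - 54*g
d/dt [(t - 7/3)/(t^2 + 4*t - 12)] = (-3*t^2 + 14*t - 8)/(3*(t^4 + 8*t^3 - 8*t^2 - 96*t + 144))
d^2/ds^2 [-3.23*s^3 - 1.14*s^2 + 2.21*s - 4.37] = -19.38*s - 2.28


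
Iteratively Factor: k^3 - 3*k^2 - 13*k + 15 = (k - 1)*(k^2 - 2*k - 15) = (k - 5)*(k - 1)*(k + 3)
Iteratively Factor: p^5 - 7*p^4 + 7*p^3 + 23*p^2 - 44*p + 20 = (p - 1)*(p^4 - 6*p^3 + p^2 + 24*p - 20) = (p - 1)*(p + 2)*(p^3 - 8*p^2 + 17*p - 10) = (p - 5)*(p - 1)*(p + 2)*(p^2 - 3*p + 2) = (p - 5)*(p - 1)^2*(p + 2)*(p - 2)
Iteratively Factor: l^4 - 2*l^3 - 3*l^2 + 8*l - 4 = (l - 1)*(l^3 - l^2 - 4*l + 4) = (l - 1)^2*(l^2 - 4) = (l - 1)^2*(l + 2)*(l - 2)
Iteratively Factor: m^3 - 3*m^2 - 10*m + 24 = (m - 2)*(m^2 - m - 12) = (m - 4)*(m - 2)*(m + 3)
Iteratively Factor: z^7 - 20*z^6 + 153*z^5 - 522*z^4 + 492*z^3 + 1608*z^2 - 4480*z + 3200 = (z - 2)*(z^6 - 18*z^5 + 117*z^4 - 288*z^3 - 84*z^2 + 1440*z - 1600) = (z - 4)*(z - 2)*(z^5 - 14*z^4 + 61*z^3 - 44*z^2 - 260*z + 400) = (z - 4)*(z - 2)*(z + 2)*(z^4 - 16*z^3 + 93*z^2 - 230*z + 200) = (z - 5)*(z - 4)*(z - 2)*(z + 2)*(z^3 - 11*z^2 + 38*z - 40) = (z - 5)*(z - 4)*(z - 2)^2*(z + 2)*(z^2 - 9*z + 20) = (z - 5)^2*(z - 4)*(z - 2)^2*(z + 2)*(z - 4)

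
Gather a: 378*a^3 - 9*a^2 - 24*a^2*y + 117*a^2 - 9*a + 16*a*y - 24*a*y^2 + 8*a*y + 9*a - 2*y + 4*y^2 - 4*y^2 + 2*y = 378*a^3 + a^2*(108 - 24*y) + a*(-24*y^2 + 24*y)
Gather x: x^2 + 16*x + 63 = x^2 + 16*x + 63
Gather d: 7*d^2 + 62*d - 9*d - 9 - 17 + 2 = 7*d^2 + 53*d - 24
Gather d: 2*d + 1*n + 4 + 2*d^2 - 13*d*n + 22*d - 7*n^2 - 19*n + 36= 2*d^2 + d*(24 - 13*n) - 7*n^2 - 18*n + 40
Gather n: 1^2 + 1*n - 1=n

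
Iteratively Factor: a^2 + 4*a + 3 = (a + 1)*(a + 3)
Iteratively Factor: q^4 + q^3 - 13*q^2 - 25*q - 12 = (q - 4)*(q^3 + 5*q^2 + 7*q + 3) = (q - 4)*(q + 1)*(q^2 + 4*q + 3) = (q - 4)*(q + 1)^2*(q + 3)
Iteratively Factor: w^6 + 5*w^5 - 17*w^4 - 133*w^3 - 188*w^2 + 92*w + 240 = (w + 2)*(w^5 + 3*w^4 - 23*w^3 - 87*w^2 - 14*w + 120) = (w - 5)*(w + 2)*(w^4 + 8*w^3 + 17*w^2 - 2*w - 24) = (w - 5)*(w + 2)^2*(w^3 + 6*w^2 + 5*w - 12) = (w - 5)*(w + 2)^2*(w + 3)*(w^2 + 3*w - 4) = (w - 5)*(w - 1)*(w + 2)^2*(w + 3)*(w + 4)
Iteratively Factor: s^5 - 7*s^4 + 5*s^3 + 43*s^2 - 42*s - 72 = (s + 2)*(s^4 - 9*s^3 + 23*s^2 - 3*s - 36) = (s + 1)*(s + 2)*(s^3 - 10*s^2 + 33*s - 36) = (s - 3)*(s + 1)*(s + 2)*(s^2 - 7*s + 12) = (s - 4)*(s - 3)*(s + 1)*(s + 2)*(s - 3)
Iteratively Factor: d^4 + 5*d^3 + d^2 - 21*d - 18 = (d + 1)*(d^3 + 4*d^2 - 3*d - 18) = (d + 1)*(d + 3)*(d^2 + d - 6) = (d - 2)*(d + 1)*(d + 3)*(d + 3)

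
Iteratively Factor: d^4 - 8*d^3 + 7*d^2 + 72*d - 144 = (d - 4)*(d^3 - 4*d^2 - 9*d + 36) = (d - 4)*(d + 3)*(d^2 - 7*d + 12) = (d - 4)*(d - 3)*(d + 3)*(d - 4)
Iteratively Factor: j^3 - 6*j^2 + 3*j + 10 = (j - 5)*(j^2 - j - 2) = (j - 5)*(j - 2)*(j + 1)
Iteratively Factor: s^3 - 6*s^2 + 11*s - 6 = (s - 3)*(s^2 - 3*s + 2) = (s - 3)*(s - 1)*(s - 2)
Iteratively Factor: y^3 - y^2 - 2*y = (y + 1)*(y^2 - 2*y) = (y - 2)*(y + 1)*(y)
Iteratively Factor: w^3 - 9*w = (w - 3)*(w^2 + 3*w) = (w - 3)*(w + 3)*(w)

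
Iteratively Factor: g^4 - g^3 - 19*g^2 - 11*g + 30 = (g - 5)*(g^3 + 4*g^2 + g - 6) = (g - 5)*(g + 2)*(g^2 + 2*g - 3) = (g - 5)*(g - 1)*(g + 2)*(g + 3)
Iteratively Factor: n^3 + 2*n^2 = (n)*(n^2 + 2*n) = n^2*(n + 2)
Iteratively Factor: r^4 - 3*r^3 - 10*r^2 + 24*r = (r - 2)*(r^3 - r^2 - 12*r) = (r - 2)*(r + 3)*(r^2 - 4*r) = (r - 4)*(r - 2)*(r + 3)*(r)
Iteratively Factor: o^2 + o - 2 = (o - 1)*(o + 2)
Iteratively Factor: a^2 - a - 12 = (a + 3)*(a - 4)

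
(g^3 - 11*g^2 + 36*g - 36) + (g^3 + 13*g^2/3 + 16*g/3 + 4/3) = 2*g^3 - 20*g^2/3 + 124*g/3 - 104/3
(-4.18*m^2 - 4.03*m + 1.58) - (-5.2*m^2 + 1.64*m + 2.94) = 1.02*m^2 - 5.67*m - 1.36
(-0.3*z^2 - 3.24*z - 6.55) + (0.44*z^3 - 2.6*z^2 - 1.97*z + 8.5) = 0.44*z^3 - 2.9*z^2 - 5.21*z + 1.95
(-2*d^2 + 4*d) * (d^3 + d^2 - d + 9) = -2*d^5 + 2*d^4 + 6*d^3 - 22*d^2 + 36*d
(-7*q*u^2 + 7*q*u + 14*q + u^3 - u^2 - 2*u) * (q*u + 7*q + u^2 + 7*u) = -7*q^2*u^3 - 42*q^2*u^2 + 63*q^2*u + 98*q^2 - 6*q*u^4 - 36*q*u^3 + 54*q*u^2 + 84*q*u + u^5 + 6*u^4 - 9*u^3 - 14*u^2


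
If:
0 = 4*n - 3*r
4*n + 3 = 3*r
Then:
No Solution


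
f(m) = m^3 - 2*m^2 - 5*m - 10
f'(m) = 3*m^2 - 4*m - 5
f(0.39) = -12.19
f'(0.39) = -6.10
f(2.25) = -19.98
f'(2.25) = 1.19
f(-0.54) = -8.04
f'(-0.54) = -1.97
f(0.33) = -11.83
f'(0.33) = -5.99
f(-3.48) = -58.96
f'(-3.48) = 45.25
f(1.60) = -19.02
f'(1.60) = -3.72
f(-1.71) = -12.30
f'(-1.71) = 10.61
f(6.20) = 120.45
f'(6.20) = 85.52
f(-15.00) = -3760.00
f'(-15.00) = 730.00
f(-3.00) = -40.00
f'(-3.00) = 34.00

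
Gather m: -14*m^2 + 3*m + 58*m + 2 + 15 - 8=-14*m^2 + 61*m + 9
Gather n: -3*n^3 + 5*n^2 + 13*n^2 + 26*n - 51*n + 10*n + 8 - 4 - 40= -3*n^3 + 18*n^2 - 15*n - 36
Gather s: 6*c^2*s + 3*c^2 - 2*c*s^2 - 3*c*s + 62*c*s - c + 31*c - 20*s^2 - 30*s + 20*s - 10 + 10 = 3*c^2 + 30*c + s^2*(-2*c - 20) + s*(6*c^2 + 59*c - 10)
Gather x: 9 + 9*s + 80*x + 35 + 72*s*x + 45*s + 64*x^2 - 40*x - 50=54*s + 64*x^2 + x*(72*s + 40) - 6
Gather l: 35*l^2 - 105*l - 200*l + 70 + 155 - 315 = 35*l^2 - 305*l - 90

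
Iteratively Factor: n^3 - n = (n - 1)*(n^2 + n) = (n - 1)*(n + 1)*(n)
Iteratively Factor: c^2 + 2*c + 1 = (c + 1)*(c + 1)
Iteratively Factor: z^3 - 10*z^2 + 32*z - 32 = (z - 4)*(z^2 - 6*z + 8) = (z - 4)^2*(z - 2)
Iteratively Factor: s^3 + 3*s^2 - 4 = (s + 2)*(s^2 + s - 2) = (s - 1)*(s + 2)*(s + 2)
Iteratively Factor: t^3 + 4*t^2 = (t + 4)*(t^2) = t*(t + 4)*(t)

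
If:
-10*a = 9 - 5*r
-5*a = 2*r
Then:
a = -2/5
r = 1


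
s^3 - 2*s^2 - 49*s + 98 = (s - 7)*(s - 2)*(s + 7)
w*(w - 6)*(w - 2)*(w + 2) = w^4 - 6*w^3 - 4*w^2 + 24*w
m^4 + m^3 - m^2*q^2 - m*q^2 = m*(m + 1)*(m - q)*(m + q)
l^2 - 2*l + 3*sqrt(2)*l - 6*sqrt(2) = (l - 2)*(l + 3*sqrt(2))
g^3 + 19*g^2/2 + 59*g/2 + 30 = (g + 5/2)*(g + 3)*(g + 4)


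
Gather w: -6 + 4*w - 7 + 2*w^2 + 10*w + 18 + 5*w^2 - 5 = 7*w^2 + 14*w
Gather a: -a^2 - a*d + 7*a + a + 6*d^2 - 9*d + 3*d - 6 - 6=-a^2 + a*(8 - d) + 6*d^2 - 6*d - 12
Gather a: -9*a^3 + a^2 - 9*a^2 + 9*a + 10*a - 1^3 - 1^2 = -9*a^3 - 8*a^2 + 19*a - 2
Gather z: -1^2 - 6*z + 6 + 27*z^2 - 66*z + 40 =27*z^2 - 72*z + 45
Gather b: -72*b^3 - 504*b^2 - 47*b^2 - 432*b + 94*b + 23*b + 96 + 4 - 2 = -72*b^3 - 551*b^2 - 315*b + 98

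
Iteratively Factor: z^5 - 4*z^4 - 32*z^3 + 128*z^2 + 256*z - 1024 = (z - 4)*(z^4 - 32*z^2 + 256) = (z - 4)*(z + 4)*(z^3 - 4*z^2 - 16*z + 64) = (z - 4)^2*(z + 4)*(z^2 - 16) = (z - 4)^2*(z + 4)^2*(z - 4)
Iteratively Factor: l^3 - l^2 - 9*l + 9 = (l - 1)*(l^2 - 9) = (l - 3)*(l - 1)*(l + 3)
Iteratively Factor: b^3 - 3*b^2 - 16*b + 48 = (b - 3)*(b^2 - 16) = (b - 3)*(b + 4)*(b - 4)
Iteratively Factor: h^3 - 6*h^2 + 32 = (h - 4)*(h^2 - 2*h - 8) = (h - 4)*(h + 2)*(h - 4)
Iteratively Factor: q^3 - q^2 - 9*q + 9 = (q - 3)*(q^2 + 2*q - 3) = (q - 3)*(q + 3)*(q - 1)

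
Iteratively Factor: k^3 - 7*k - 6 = (k - 3)*(k^2 + 3*k + 2) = (k - 3)*(k + 2)*(k + 1)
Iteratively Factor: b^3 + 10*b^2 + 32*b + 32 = (b + 2)*(b^2 + 8*b + 16) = (b + 2)*(b + 4)*(b + 4)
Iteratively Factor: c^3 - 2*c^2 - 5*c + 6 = (c - 3)*(c^2 + c - 2) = (c - 3)*(c + 2)*(c - 1)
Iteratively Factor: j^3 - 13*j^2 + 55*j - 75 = (j - 3)*(j^2 - 10*j + 25) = (j - 5)*(j - 3)*(j - 5)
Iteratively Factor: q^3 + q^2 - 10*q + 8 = (q + 4)*(q^2 - 3*q + 2) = (q - 2)*(q + 4)*(q - 1)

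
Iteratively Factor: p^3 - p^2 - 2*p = (p)*(p^2 - p - 2) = p*(p + 1)*(p - 2)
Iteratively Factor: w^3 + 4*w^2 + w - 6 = (w + 2)*(w^2 + 2*w - 3) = (w + 2)*(w + 3)*(w - 1)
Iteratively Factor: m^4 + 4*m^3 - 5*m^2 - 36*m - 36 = (m - 3)*(m^3 + 7*m^2 + 16*m + 12) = (m - 3)*(m + 2)*(m^2 + 5*m + 6) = (m - 3)*(m + 2)*(m + 3)*(m + 2)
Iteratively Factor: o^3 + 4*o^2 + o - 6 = (o - 1)*(o^2 + 5*o + 6) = (o - 1)*(o + 2)*(o + 3)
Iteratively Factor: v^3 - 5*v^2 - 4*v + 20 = (v - 5)*(v^2 - 4) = (v - 5)*(v + 2)*(v - 2)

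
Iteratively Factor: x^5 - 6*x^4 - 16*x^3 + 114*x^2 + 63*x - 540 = (x - 3)*(x^4 - 3*x^3 - 25*x^2 + 39*x + 180) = (x - 5)*(x - 3)*(x^3 + 2*x^2 - 15*x - 36) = (x - 5)*(x - 3)*(x + 3)*(x^2 - x - 12) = (x - 5)*(x - 4)*(x - 3)*(x + 3)*(x + 3)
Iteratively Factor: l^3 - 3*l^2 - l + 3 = (l + 1)*(l^2 - 4*l + 3) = (l - 1)*(l + 1)*(l - 3)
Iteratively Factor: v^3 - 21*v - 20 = (v + 1)*(v^2 - v - 20) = (v - 5)*(v + 1)*(v + 4)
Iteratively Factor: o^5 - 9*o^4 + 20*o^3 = (o)*(o^4 - 9*o^3 + 20*o^2) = o*(o - 4)*(o^3 - 5*o^2) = o^2*(o - 4)*(o^2 - 5*o) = o^2*(o - 5)*(o - 4)*(o)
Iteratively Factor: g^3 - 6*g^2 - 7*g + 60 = (g - 5)*(g^2 - g - 12) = (g - 5)*(g + 3)*(g - 4)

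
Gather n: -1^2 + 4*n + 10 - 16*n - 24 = -12*n - 15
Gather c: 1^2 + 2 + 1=4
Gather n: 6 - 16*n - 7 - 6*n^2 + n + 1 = -6*n^2 - 15*n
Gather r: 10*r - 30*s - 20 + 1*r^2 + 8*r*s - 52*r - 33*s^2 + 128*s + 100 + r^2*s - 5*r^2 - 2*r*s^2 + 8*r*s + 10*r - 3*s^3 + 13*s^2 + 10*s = r^2*(s - 4) + r*(-2*s^2 + 16*s - 32) - 3*s^3 - 20*s^2 + 108*s + 80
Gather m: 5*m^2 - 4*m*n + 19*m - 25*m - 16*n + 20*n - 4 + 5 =5*m^2 + m*(-4*n - 6) + 4*n + 1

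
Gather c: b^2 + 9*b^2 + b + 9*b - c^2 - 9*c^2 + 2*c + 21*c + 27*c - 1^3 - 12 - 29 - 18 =10*b^2 + 10*b - 10*c^2 + 50*c - 60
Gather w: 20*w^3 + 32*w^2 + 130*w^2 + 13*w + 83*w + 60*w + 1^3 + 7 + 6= 20*w^3 + 162*w^2 + 156*w + 14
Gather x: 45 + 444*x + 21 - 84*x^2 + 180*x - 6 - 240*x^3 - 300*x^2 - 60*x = -240*x^3 - 384*x^2 + 564*x + 60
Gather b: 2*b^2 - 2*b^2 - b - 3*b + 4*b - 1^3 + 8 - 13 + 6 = 0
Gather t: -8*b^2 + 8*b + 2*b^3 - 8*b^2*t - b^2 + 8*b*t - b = 2*b^3 - 9*b^2 + 7*b + t*(-8*b^2 + 8*b)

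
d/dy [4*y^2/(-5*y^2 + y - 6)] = 4*y*(y - 12)/(25*y^4 - 10*y^3 + 61*y^2 - 12*y + 36)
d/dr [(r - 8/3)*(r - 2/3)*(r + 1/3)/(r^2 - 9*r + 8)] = (27*r^4 - 486*r^3 + 1359*r^2 - 1328*r + 288)/(27*(r^4 - 18*r^3 + 97*r^2 - 144*r + 64))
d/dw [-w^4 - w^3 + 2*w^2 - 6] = w*(-4*w^2 - 3*w + 4)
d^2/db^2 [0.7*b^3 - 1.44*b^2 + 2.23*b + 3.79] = 4.2*b - 2.88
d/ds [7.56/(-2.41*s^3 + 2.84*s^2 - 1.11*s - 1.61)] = (54.6588*s^2 - 42.9408*s + 8.3916)/(2.41*s^3 - 2.84*s^2 + 1.11*s + 1.61)^2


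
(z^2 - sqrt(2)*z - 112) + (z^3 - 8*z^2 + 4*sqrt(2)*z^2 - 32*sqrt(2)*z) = z^3 - 7*z^2 + 4*sqrt(2)*z^2 - 33*sqrt(2)*z - 112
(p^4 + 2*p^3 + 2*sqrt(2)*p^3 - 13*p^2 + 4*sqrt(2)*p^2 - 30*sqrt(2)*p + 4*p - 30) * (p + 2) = p^5 + 2*sqrt(2)*p^4 + 4*p^4 - 9*p^3 + 8*sqrt(2)*p^3 - 22*sqrt(2)*p^2 - 22*p^2 - 60*sqrt(2)*p - 22*p - 60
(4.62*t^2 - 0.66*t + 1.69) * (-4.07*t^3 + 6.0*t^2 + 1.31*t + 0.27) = -18.8034*t^5 + 30.4062*t^4 - 4.7861*t^3 + 10.5228*t^2 + 2.0357*t + 0.4563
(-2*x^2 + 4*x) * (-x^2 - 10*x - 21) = 2*x^4 + 16*x^3 + 2*x^2 - 84*x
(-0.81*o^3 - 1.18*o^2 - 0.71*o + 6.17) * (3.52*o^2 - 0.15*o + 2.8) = -2.8512*o^5 - 4.0321*o^4 - 4.5902*o^3 + 18.5209*o^2 - 2.9135*o + 17.276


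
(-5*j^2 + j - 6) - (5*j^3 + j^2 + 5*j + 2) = -5*j^3 - 6*j^2 - 4*j - 8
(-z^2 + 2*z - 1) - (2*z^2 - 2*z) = -3*z^2 + 4*z - 1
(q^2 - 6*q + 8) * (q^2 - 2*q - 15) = q^4 - 8*q^3 + 5*q^2 + 74*q - 120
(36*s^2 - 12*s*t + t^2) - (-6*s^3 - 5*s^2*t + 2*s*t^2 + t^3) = 6*s^3 + 5*s^2*t + 36*s^2 - 2*s*t^2 - 12*s*t - t^3 + t^2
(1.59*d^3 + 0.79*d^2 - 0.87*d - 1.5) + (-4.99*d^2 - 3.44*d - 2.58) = 1.59*d^3 - 4.2*d^2 - 4.31*d - 4.08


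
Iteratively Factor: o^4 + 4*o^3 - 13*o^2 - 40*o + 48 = (o - 1)*(o^3 + 5*o^2 - 8*o - 48) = (o - 3)*(o - 1)*(o^2 + 8*o + 16) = (o - 3)*(o - 1)*(o + 4)*(o + 4)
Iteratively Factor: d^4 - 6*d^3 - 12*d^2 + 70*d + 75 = (d + 3)*(d^3 - 9*d^2 + 15*d + 25) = (d - 5)*(d + 3)*(d^2 - 4*d - 5) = (d - 5)*(d + 1)*(d + 3)*(d - 5)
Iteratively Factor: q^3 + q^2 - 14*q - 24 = (q + 2)*(q^2 - q - 12) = (q + 2)*(q + 3)*(q - 4)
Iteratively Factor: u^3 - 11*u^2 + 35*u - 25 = (u - 5)*(u^2 - 6*u + 5) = (u - 5)*(u - 1)*(u - 5)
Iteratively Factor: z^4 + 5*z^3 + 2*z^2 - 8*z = (z + 2)*(z^3 + 3*z^2 - 4*z) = z*(z + 2)*(z^2 + 3*z - 4) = z*(z - 1)*(z + 2)*(z + 4)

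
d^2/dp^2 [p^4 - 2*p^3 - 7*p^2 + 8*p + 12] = 12*p^2 - 12*p - 14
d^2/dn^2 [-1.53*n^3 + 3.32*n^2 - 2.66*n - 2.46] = 6.64 - 9.18*n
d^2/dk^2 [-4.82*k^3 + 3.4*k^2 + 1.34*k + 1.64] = 6.8 - 28.92*k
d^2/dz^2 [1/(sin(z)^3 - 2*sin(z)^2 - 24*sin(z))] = (-9*sin(z)^3 + 22*sin(z)^2 + 44*sin(z) - 176 - 696/sin(z) + 288/sin(z)^2 + 1152/sin(z)^3)/((sin(z) - 6)^3*(sin(z) + 4)^3)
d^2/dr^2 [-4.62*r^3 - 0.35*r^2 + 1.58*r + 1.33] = -27.72*r - 0.7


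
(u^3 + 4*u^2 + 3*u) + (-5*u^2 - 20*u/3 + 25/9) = u^3 - u^2 - 11*u/3 + 25/9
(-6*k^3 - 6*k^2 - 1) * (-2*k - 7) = 12*k^4 + 54*k^3 + 42*k^2 + 2*k + 7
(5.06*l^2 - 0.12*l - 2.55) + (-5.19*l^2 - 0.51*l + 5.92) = -0.130000000000001*l^2 - 0.63*l + 3.37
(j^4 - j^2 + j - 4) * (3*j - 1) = 3*j^5 - j^4 - 3*j^3 + 4*j^2 - 13*j + 4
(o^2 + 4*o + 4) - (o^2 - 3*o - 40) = 7*o + 44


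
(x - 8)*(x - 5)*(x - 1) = x^3 - 14*x^2 + 53*x - 40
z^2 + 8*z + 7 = (z + 1)*(z + 7)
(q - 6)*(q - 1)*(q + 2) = q^3 - 5*q^2 - 8*q + 12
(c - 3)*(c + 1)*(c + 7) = c^3 + 5*c^2 - 17*c - 21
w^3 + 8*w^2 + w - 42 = (w - 2)*(w + 3)*(w + 7)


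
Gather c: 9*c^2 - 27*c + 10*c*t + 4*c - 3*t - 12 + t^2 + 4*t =9*c^2 + c*(10*t - 23) + t^2 + t - 12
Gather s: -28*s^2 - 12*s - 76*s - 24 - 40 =-28*s^2 - 88*s - 64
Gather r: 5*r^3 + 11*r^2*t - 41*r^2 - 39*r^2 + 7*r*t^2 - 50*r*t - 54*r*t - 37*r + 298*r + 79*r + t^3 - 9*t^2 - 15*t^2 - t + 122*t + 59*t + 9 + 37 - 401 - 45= 5*r^3 + r^2*(11*t - 80) + r*(7*t^2 - 104*t + 340) + t^3 - 24*t^2 + 180*t - 400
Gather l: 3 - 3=0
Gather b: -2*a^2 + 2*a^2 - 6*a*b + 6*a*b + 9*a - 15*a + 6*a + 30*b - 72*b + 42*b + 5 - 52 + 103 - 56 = 0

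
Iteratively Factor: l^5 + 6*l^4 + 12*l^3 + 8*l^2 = (l)*(l^4 + 6*l^3 + 12*l^2 + 8*l) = l*(l + 2)*(l^3 + 4*l^2 + 4*l) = l^2*(l + 2)*(l^2 + 4*l + 4) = l^2*(l + 2)^2*(l + 2)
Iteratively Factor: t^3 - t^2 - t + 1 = (t - 1)*(t^2 - 1) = (t - 1)^2*(t + 1)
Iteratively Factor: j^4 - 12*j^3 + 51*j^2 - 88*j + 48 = (j - 3)*(j^3 - 9*j^2 + 24*j - 16) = (j - 4)*(j - 3)*(j^2 - 5*j + 4) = (j - 4)^2*(j - 3)*(j - 1)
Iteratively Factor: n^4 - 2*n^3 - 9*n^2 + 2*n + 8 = (n - 4)*(n^3 + 2*n^2 - n - 2) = (n - 4)*(n + 2)*(n^2 - 1) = (n - 4)*(n - 1)*(n + 2)*(n + 1)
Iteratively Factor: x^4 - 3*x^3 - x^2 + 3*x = (x - 1)*(x^3 - 2*x^2 - 3*x) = x*(x - 1)*(x^2 - 2*x - 3) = x*(x - 1)*(x + 1)*(x - 3)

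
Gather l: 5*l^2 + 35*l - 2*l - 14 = 5*l^2 + 33*l - 14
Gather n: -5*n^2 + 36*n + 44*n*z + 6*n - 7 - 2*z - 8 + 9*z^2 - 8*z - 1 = -5*n^2 + n*(44*z + 42) + 9*z^2 - 10*z - 16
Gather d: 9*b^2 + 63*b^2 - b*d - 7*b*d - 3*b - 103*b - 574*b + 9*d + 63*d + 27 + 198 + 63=72*b^2 - 680*b + d*(72 - 8*b) + 288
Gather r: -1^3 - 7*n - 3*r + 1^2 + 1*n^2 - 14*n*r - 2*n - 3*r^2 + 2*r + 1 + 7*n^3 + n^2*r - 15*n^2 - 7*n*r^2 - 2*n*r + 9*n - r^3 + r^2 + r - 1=7*n^3 - 14*n^2 - r^3 + r^2*(-7*n - 2) + r*(n^2 - 16*n)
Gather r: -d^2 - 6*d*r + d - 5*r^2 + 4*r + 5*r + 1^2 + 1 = -d^2 + d - 5*r^2 + r*(9 - 6*d) + 2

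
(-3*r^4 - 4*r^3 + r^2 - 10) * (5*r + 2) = -15*r^5 - 26*r^4 - 3*r^3 + 2*r^2 - 50*r - 20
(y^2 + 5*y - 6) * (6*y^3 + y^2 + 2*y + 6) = 6*y^5 + 31*y^4 - 29*y^3 + 10*y^2 + 18*y - 36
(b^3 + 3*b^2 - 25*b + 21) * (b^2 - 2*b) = b^5 + b^4 - 31*b^3 + 71*b^2 - 42*b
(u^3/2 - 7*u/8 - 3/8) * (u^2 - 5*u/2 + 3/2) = u^5/2 - 5*u^4/4 - u^3/8 + 29*u^2/16 - 3*u/8 - 9/16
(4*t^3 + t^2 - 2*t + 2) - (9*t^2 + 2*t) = 4*t^3 - 8*t^2 - 4*t + 2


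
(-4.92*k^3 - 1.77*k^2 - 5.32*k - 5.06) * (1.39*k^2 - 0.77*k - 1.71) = -6.8388*k^5 + 1.3281*k^4 + 2.3813*k^3 + 0.0897000000000014*k^2 + 12.9934*k + 8.6526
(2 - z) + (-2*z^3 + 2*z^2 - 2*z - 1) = -2*z^3 + 2*z^2 - 3*z + 1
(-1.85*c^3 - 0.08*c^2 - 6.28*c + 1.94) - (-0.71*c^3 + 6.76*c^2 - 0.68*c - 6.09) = -1.14*c^3 - 6.84*c^2 - 5.6*c + 8.03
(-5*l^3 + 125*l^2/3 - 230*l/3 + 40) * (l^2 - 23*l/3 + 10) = -5*l^5 + 80*l^4 - 4015*l^3/9 + 9400*l^2/9 - 3220*l/3 + 400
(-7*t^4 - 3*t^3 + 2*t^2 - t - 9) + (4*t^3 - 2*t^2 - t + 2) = -7*t^4 + t^3 - 2*t - 7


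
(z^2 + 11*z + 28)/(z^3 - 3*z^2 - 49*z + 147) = (z + 4)/(z^2 - 10*z + 21)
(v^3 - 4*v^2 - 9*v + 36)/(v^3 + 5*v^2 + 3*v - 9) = (v^2 - 7*v + 12)/(v^2 + 2*v - 3)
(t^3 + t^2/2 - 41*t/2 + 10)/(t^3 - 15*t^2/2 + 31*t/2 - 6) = (t + 5)/(t - 3)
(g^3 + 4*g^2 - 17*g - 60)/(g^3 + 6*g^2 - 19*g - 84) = (g + 5)/(g + 7)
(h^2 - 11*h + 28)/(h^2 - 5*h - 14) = (h - 4)/(h + 2)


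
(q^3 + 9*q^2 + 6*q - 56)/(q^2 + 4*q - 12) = (q^2 + 11*q + 28)/(q + 6)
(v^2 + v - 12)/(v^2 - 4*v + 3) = (v + 4)/(v - 1)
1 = 1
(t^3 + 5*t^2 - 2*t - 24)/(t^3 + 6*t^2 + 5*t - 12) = (t - 2)/(t - 1)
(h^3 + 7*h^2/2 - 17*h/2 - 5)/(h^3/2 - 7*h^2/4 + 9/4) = 2*(2*h^3 + 7*h^2 - 17*h - 10)/(2*h^3 - 7*h^2 + 9)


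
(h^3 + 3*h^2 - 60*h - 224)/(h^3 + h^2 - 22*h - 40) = (h^2 - h - 56)/(h^2 - 3*h - 10)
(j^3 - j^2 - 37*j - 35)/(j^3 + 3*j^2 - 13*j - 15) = (j - 7)/(j - 3)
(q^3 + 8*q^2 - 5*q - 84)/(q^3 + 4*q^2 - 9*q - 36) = (q + 7)/(q + 3)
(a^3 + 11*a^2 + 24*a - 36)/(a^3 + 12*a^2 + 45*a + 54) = (a^2 + 5*a - 6)/(a^2 + 6*a + 9)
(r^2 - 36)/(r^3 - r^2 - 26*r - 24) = (r + 6)/(r^2 + 5*r + 4)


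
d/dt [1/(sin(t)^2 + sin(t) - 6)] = -(2*sin(t) + 1)*cos(t)/(sin(t)^2 + sin(t) - 6)^2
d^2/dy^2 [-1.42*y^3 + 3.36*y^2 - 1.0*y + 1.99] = 6.72 - 8.52*y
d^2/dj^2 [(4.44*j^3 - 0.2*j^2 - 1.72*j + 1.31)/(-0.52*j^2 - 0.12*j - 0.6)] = (3.547904*j^3 - 4.417824*j^2 - 13.300704*j + 0.676032)/(0.140608*j^6 + 0.097344*j^5 + 0.509184*j^4 + 0.226368*j^3 + 0.58752*j^2 + 0.1296*j + 0.216)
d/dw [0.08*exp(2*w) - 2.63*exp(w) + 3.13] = (0.16*exp(w) - 2.63)*exp(w)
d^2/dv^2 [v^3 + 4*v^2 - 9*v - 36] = 6*v + 8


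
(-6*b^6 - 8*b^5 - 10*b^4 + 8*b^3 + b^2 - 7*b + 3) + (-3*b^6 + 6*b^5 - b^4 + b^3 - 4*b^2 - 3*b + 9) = -9*b^6 - 2*b^5 - 11*b^4 + 9*b^3 - 3*b^2 - 10*b + 12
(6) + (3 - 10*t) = 9 - 10*t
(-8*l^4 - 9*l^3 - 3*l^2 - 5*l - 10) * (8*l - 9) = -64*l^5 + 57*l^3 - 13*l^2 - 35*l + 90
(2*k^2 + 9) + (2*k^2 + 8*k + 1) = 4*k^2 + 8*k + 10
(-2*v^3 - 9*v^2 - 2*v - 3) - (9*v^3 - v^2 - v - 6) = -11*v^3 - 8*v^2 - v + 3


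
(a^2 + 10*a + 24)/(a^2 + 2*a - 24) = (a + 4)/(a - 4)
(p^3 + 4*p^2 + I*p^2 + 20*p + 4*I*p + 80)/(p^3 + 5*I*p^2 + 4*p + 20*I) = (p^2 + 4*p*(1 - I) - 16*I)/(p^2 + 4)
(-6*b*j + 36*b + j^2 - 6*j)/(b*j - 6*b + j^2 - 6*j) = (-6*b + j)/(b + j)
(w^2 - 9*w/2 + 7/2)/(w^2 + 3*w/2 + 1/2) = (2*w^2 - 9*w + 7)/(2*w^2 + 3*w + 1)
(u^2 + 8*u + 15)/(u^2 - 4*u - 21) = (u + 5)/(u - 7)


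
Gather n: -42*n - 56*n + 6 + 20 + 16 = 42 - 98*n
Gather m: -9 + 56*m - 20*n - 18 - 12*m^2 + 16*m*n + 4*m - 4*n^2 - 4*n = -12*m^2 + m*(16*n + 60) - 4*n^2 - 24*n - 27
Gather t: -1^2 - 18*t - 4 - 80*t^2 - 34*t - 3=-80*t^2 - 52*t - 8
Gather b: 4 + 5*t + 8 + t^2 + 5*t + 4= t^2 + 10*t + 16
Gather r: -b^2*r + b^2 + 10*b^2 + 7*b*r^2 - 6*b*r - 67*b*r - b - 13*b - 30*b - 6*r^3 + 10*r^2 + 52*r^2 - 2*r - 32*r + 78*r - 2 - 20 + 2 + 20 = 11*b^2 - 44*b - 6*r^3 + r^2*(7*b + 62) + r*(-b^2 - 73*b + 44)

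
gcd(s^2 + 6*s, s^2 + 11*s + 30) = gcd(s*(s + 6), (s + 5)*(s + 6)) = s + 6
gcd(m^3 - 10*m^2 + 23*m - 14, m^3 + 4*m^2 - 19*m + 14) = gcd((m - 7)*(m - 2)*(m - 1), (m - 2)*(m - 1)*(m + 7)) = m^2 - 3*m + 2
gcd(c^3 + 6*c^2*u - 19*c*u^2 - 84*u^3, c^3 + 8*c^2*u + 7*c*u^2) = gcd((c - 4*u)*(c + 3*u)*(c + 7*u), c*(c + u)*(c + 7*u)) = c + 7*u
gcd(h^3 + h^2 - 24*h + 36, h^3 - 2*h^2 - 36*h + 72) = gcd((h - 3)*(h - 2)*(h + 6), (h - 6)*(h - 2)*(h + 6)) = h^2 + 4*h - 12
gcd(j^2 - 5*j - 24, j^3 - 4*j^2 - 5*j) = 1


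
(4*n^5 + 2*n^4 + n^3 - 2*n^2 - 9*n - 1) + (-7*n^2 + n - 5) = 4*n^5 + 2*n^4 + n^3 - 9*n^2 - 8*n - 6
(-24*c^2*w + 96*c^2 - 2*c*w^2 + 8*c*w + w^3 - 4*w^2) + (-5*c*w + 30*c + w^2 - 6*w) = -24*c^2*w + 96*c^2 - 2*c*w^2 + 3*c*w + 30*c + w^3 - 3*w^2 - 6*w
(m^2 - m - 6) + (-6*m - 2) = m^2 - 7*m - 8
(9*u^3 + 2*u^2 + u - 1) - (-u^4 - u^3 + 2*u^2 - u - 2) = u^4 + 10*u^3 + 2*u + 1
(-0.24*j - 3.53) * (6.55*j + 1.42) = -1.572*j^2 - 23.4623*j - 5.0126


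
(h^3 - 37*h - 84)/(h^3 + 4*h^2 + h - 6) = (h^2 - 3*h - 28)/(h^2 + h - 2)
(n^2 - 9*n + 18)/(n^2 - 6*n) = (n - 3)/n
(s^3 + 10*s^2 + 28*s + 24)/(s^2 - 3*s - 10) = (s^2 + 8*s + 12)/(s - 5)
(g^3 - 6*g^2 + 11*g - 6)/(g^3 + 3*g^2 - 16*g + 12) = (g - 3)/(g + 6)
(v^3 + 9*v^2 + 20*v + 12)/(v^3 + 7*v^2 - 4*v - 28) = (v^2 + 7*v + 6)/(v^2 + 5*v - 14)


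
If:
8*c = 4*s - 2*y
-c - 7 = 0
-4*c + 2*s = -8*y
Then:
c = -7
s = -14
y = 0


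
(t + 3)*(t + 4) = t^2 + 7*t + 12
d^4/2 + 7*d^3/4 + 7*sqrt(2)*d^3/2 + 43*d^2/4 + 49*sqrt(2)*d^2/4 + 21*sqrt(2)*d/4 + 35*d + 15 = (d/2 + sqrt(2))*(d + 1/2)*(d + 3)*(d + 5*sqrt(2))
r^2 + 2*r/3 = r*(r + 2/3)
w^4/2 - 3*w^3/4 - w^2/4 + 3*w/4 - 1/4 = (w/2 + 1/2)*(w - 1)^2*(w - 1/2)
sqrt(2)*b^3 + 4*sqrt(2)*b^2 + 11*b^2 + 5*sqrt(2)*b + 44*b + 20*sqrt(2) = (b + 4)*(b + 5*sqrt(2))*(sqrt(2)*b + 1)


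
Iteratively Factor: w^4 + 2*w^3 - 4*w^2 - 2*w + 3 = (w - 1)*(w^3 + 3*w^2 - w - 3) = (w - 1)*(w + 1)*(w^2 + 2*w - 3) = (w - 1)^2*(w + 1)*(w + 3)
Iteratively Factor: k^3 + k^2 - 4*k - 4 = (k + 1)*(k^2 - 4) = (k - 2)*(k + 1)*(k + 2)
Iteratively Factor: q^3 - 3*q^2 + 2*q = (q - 1)*(q^2 - 2*q) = q*(q - 1)*(q - 2)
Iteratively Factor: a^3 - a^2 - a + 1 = (a - 1)*(a^2 - 1) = (a - 1)*(a + 1)*(a - 1)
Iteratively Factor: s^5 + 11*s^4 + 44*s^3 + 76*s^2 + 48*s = (s)*(s^4 + 11*s^3 + 44*s^2 + 76*s + 48) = s*(s + 2)*(s^3 + 9*s^2 + 26*s + 24) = s*(s + 2)*(s + 3)*(s^2 + 6*s + 8) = s*(s + 2)*(s + 3)*(s + 4)*(s + 2)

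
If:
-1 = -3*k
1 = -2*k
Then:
No Solution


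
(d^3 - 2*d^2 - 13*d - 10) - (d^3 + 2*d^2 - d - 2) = -4*d^2 - 12*d - 8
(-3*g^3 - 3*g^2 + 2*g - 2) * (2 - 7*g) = 21*g^4 + 15*g^3 - 20*g^2 + 18*g - 4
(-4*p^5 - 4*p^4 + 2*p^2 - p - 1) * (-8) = 32*p^5 + 32*p^4 - 16*p^2 + 8*p + 8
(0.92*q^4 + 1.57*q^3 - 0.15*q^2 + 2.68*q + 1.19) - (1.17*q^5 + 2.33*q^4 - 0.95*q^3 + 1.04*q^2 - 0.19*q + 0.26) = -1.17*q^5 - 1.41*q^4 + 2.52*q^3 - 1.19*q^2 + 2.87*q + 0.93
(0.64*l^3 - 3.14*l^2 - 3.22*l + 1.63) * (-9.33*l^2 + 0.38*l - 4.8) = -5.9712*l^5 + 29.5394*l^4 + 25.7774*l^3 - 1.3595*l^2 + 16.0754*l - 7.824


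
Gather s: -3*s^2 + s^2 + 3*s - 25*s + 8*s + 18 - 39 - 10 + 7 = -2*s^2 - 14*s - 24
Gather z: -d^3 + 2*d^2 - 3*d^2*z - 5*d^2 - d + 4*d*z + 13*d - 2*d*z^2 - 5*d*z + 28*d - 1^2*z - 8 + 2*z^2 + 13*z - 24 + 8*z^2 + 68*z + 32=-d^3 - 3*d^2 + 40*d + z^2*(10 - 2*d) + z*(-3*d^2 - d + 80)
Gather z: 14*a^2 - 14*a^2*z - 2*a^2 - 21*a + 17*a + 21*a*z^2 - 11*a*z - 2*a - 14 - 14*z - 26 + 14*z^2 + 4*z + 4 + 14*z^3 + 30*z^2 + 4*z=12*a^2 - 6*a + 14*z^3 + z^2*(21*a + 44) + z*(-14*a^2 - 11*a - 6) - 36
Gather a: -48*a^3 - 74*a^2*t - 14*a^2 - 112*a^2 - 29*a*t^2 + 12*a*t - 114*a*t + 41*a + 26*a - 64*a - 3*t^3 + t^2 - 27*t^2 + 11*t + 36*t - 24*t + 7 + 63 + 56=-48*a^3 + a^2*(-74*t - 126) + a*(-29*t^2 - 102*t + 3) - 3*t^3 - 26*t^2 + 23*t + 126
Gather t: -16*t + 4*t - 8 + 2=-12*t - 6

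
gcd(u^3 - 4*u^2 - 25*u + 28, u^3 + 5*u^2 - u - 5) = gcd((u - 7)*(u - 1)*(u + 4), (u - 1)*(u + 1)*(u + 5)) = u - 1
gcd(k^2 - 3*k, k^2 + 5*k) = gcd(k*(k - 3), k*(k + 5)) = k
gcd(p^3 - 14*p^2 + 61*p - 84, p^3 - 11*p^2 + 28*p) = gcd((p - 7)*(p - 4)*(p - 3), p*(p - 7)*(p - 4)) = p^2 - 11*p + 28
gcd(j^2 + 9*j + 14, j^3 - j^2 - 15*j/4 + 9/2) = j + 2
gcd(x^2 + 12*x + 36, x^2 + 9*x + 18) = x + 6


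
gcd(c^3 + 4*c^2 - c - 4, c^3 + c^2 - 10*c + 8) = c^2 + 3*c - 4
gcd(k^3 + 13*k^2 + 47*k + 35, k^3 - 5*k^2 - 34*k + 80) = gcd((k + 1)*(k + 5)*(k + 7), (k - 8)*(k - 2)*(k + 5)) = k + 5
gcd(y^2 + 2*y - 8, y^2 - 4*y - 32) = y + 4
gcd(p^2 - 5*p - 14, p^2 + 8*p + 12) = p + 2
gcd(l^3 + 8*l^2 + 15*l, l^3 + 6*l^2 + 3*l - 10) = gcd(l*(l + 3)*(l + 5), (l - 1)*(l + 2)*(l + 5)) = l + 5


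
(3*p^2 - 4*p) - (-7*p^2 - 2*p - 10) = 10*p^2 - 2*p + 10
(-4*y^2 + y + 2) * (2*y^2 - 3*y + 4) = -8*y^4 + 14*y^3 - 15*y^2 - 2*y + 8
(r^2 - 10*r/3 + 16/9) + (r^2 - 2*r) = 2*r^2 - 16*r/3 + 16/9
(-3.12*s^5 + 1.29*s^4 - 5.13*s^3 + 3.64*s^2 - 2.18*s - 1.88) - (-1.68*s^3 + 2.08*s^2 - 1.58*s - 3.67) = -3.12*s^5 + 1.29*s^4 - 3.45*s^3 + 1.56*s^2 - 0.6*s + 1.79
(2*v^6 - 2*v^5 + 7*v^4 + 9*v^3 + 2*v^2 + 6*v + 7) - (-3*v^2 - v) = 2*v^6 - 2*v^5 + 7*v^4 + 9*v^3 + 5*v^2 + 7*v + 7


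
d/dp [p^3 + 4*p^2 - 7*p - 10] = 3*p^2 + 8*p - 7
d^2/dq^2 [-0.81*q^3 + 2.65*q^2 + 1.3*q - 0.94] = 5.3 - 4.86*q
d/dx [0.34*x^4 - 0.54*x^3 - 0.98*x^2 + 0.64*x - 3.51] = 1.36*x^3 - 1.62*x^2 - 1.96*x + 0.64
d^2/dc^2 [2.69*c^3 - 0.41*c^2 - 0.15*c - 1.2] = 16.14*c - 0.82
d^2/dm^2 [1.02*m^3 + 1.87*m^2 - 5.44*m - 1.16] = 6.12*m + 3.74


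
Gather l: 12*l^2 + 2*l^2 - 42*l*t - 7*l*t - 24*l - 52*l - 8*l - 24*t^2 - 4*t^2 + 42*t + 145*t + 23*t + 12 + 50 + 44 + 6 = 14*l^2 + l*(-49*t - 84) - 28*t^2 + 210*t + 112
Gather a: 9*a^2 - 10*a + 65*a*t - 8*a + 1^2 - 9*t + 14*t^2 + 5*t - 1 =9*a^2 + a*(65*t - 18) + 14*t^2 - 4*t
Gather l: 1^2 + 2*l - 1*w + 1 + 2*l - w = 4*l - 2*w + 2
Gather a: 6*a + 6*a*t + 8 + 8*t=a*(6*t + 6) + 8*t + 8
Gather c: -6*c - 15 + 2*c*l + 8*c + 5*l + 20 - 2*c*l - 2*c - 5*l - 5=0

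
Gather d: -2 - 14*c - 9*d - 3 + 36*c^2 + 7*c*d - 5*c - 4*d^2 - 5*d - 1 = 36*c^2 - 19*c - 4*d^2 + d*(7*c - 14) - 6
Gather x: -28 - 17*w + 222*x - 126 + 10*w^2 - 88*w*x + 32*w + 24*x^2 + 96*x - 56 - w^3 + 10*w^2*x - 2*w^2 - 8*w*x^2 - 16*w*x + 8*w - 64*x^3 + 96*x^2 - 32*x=-w^3 + 8*w^2 + 23*w - 64*x^3 + x^2*(120 - 8*w) + x*(10*w^2 - 104*w + 286) - 210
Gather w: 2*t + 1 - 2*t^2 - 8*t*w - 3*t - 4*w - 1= -2*t^2 - t + w*(-8*t - 4)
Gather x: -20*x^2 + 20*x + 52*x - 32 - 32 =-20*x^2 + 72*x - 64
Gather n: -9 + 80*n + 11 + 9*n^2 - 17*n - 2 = 9*n^2 + 63*n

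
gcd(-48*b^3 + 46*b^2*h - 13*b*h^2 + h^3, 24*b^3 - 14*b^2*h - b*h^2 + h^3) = 6*b^2 - 5*b*h + h^2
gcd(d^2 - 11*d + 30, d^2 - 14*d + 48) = d - 6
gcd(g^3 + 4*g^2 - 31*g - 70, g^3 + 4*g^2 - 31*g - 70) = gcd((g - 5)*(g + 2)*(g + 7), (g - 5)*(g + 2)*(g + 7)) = g^3 + 4*g^2 - 31*g - 70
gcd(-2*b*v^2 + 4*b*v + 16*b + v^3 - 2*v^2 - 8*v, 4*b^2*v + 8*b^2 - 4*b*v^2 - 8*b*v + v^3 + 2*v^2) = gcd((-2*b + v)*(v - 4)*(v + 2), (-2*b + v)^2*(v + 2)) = -2*b*v - 4*b + v^2 + 2*v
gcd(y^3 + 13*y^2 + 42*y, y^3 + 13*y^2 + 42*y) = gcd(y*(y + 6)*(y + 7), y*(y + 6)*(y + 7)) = y^3 + 13*y^2 + 42*y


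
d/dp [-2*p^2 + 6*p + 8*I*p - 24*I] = -4*p + 6 + 8*I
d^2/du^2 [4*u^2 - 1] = 8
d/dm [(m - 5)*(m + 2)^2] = (m + 2)*(3*m - 8)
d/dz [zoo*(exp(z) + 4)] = zoo*exp(z)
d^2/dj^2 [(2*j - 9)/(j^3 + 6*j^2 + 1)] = 6*(3*j^2*(j + 4)^2*(2*j - 9) - (2*j^2 + 8*j + (j + 2)*(2*j - 9))*(j^3 + 6*j^2 + 1))/(j^3 + 6*j^2 + 1)^3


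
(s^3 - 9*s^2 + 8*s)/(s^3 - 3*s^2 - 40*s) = (s - 1)/(s + 5)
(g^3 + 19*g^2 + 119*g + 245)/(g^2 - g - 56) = (g^2 + 12*g + 35)/(g - 8)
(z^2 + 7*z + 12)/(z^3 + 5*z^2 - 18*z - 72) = (z + 4)/(z^2 + 2*z - 24)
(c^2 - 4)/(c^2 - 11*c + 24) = (c^2 - 4)/(c^2 - 11*c + 24)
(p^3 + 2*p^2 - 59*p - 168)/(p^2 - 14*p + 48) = (p^2 + 10*p + 21)/(p - 6)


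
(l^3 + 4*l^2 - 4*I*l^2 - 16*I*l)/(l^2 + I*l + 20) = l*(l + 4)/(l + 5*I)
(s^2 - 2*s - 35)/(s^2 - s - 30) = (s - 7)/(s - 6)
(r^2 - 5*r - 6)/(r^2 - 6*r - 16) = (-r^2 + 5*r + 6)/(-r^2 + 6*r + 16)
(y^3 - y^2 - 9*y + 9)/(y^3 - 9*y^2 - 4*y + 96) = (y^2 - 4*y + 3)/(y^2 - 12*y + 32)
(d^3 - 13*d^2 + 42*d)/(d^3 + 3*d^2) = (d^2 - 13*d + 42)/(d*(d + 3))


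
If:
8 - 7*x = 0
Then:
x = 8/7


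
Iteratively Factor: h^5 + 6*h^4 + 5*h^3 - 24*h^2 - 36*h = (h + 2)*(h^4 + 4*h^3 - 3*h^2 - 18*h) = (h + 2)*(h + 3)*(h^3 + h^2 - 6*h) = (h + 2)*(h + 3)^2*(h^2 - 2*h) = (h - 2)*(h + 2)*(h + 3)^2*(h)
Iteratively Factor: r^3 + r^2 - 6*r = (r - 2)*(r^2 + 3*r) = r*(r - 2)*(r + 3)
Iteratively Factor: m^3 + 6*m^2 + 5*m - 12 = (m - 1)*(m^2 + 7*m + 12) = (m - 1)*(m + 3)*(m + 4)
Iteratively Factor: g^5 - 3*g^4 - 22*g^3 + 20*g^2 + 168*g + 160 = (g - 5)*(g^4 + 2*g^3 - 12*g^2 - 40*g - 32) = (g - 5)*(g + 2)*(g^3 - 12*g - 16) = (g - 5)*(g - 4)*(g + 2)*(g^2 + 4*g + 4) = (g - 5)*(g - 4)*(g + 2)^2*(g + 2)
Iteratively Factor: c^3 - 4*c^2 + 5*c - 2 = (c - 1)*(c^2 - 3*c + 2) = (c - 2)*(c - 1)*(c - 1)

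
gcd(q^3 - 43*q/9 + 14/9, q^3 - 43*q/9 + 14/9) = q^3 - 43*q/9 + 14/9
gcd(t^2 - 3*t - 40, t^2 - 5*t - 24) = t - 8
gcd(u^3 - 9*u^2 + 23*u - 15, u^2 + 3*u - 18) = u - 3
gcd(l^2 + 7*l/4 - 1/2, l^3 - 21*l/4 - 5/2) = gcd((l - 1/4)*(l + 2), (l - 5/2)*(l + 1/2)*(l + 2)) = l + 2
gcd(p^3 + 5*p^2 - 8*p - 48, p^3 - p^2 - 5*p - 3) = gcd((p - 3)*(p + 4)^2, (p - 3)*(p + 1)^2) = p - 3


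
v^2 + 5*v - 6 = (v - 1)*(v + 6)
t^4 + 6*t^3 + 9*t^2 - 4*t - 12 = (t - 1)*(t + 2)^2*(t + 3)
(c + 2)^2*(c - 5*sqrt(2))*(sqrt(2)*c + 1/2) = sqrt(2)*c^4 - 19*c^3/2 + 4*sqrt(2)*c^3 - 38*c^2 + 3*sqrt(2)*c^2/2 - 38*c - 10*sqrt(2)*c - 10*sqrt(2)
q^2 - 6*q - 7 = (q - 7)*(q + 1)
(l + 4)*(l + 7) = l^2 + 11*l + 28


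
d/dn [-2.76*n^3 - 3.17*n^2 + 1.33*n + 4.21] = -8.28*n^2 - 6.34*n + 1.33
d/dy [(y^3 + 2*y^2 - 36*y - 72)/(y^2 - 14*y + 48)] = (y^2 - 16*y - 76)/(y^2 - 16*y + 64)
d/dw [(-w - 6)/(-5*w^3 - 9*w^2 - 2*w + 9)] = (5*w^3 + 9*w^2 + 2*w - (w + 6)*(15*w^2 + 18*w + 2) - 9)/(5*w^3 + 9*w^2 + 2*w - 9)^2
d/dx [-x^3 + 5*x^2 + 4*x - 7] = -3*x^2 + 10*x + 4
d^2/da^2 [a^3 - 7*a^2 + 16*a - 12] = 6*a - 14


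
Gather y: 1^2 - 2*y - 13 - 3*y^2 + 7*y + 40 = -3*y^2 + 5*y + 28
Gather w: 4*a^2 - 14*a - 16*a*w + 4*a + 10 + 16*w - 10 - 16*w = 4*a^2 - 16*a*w - 10*a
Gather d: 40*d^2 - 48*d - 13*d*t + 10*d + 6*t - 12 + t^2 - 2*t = 40*d^2 + d*(-13*t - 38) + t^2 + 4*t - 12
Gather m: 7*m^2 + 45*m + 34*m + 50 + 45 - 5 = 7*m^2 + 79*m + 90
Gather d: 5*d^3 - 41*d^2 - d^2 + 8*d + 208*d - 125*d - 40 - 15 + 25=5*d^3 - 42*d^2 + 91*d - 30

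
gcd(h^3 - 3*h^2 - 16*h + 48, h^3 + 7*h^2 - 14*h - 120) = h - 4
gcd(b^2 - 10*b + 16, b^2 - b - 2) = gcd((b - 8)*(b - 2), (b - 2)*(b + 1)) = b - 2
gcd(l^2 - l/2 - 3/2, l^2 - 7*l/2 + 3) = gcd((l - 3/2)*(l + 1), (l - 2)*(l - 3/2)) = l - 3/2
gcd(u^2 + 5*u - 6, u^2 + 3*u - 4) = u - 1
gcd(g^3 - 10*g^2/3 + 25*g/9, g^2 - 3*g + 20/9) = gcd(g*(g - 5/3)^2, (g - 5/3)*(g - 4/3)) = g - 5/3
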